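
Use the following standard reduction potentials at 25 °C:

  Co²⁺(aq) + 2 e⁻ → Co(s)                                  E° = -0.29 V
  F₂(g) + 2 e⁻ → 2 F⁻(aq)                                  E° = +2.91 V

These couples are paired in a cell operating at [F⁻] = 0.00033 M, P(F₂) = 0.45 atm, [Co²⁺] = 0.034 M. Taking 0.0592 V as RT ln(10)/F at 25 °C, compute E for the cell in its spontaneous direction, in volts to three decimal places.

F₂/F⁻ is the cathode (higher E°), Co²⁺/Co the anode: E°cell = +2.91 − (-0.29) = +3.20 V, n = 2.
Overall: F₂(g) + Co(s) → 2 F⁻(aq) + Co²⁺(aq)
Q = [F⁻]^2·[Co²⁺] / (P(F₂)); log Q = -8.085.
E = E° − (0.0592/n) log Q = +3.20 − (0.0592/2)(-8.085) = +3.439 V.

+3.439 V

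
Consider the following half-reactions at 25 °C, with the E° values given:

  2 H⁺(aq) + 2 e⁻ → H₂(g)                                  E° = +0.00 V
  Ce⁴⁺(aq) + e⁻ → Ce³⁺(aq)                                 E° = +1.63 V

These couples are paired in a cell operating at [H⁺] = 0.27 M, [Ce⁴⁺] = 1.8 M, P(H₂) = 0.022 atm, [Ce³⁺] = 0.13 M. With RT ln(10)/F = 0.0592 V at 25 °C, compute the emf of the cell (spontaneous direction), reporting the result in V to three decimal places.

Ce⁴⁺/Ce³⁺ is the cathode (higher E°), H⁺/H₂ the anode: E°cell = +1.63 − (+0.00) = +1.63 V, n = 2.
Overall: 2 Ce⁴⁺(aq) + H₂(g) → 2 Ce³⁺(aq) + 2 H⁺(aq)
Q = [Ce³⁺]^2·[H⁺]^2 / ([Ce⁴⁺]^2·P(H₂)); log Q = -1.762.
E = E° − (0.0592/n) log Q = +1.63 − (0.0592/2)(-1.762) = +1.682 V.

+1.682 V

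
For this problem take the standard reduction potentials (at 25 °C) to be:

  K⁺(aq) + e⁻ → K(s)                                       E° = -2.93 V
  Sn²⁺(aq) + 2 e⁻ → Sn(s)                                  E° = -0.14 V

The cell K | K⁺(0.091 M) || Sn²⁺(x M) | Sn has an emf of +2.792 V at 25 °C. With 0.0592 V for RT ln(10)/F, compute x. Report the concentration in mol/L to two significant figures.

0.0097 M

Sn²⁺/Sn is the cathode, K⁺/K the anode: E°cell = +2.79 V, n = 2.
Overall reaction: Sn²⁺(aq) + 2 K(s) → Sn(s) + 2 K⁺(aq); Q = [K⁺]^2/[Sn²⁺]^1.
From E = E° − (0.0592/n) log Q: log Q = (E° − E)·n/0.0592 = (+2.79 − (+2.792))·2/0.0592 = -0.0676.
So 1·log[Sn²⁺] = 2·log(0.091) − log Q = -2.0819 − (-0.0676) = -2.0143; [Sn²⁺] = 10^(-2.0143) ≈ 0.0097 M.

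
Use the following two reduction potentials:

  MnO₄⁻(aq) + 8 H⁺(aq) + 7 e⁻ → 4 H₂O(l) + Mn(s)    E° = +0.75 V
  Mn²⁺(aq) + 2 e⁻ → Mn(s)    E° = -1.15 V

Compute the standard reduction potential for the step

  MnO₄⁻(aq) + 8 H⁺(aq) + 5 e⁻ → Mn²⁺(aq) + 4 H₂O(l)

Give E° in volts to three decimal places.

+1.510 V

Sequential free energies add, so n₃E°₃ = n₁E°₁ + n₂E°₂.
With n₃ = 7, and the known step contributing 2×(-1.15) V, the unknown satisfies 5·E° = 7×(+0.75) − 2×(-1.15) = +7.550.
E° = +7.550 / 5 = +1.510 V.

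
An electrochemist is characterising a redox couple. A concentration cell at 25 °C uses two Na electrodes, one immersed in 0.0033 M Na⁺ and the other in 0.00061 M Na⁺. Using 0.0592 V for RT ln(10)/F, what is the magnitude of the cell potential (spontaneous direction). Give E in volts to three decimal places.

For a concentration cell E°cell = 0. The 0.0033 M side is the cathode (reduction is favoured where [Na⁺] is higher).
With n = 1, E = −(0.0592/1) log([Na⁺]ₐₙ/[Na⁺]꜀ₐₜ) = −(0.0592/1) log(0.00061/0.0033) = −(0.0592/1)(-0.733) = +0.043 V.

+0.043 V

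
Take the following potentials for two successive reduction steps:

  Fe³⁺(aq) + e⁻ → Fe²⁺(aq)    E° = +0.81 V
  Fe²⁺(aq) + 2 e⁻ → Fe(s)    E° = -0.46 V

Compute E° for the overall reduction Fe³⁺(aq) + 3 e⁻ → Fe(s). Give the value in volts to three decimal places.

Since ΔG° = −nFE° is additive over sequential reductions, n₃E°₃ = n₁E°₁ + n₂E°₂.
E°₃ = (1×+0.81 + 2×-0.46) / 3 = (-0.110) / 3 = -0.037 V.
E° values themselves are not directly additive — weighting by electron count is essential.

-0.037 V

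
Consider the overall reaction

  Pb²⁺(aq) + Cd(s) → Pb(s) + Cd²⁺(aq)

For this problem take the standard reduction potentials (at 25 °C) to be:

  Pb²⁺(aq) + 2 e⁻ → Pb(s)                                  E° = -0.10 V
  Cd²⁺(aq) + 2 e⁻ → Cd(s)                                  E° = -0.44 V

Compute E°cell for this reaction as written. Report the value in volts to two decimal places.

The Pb²⁺/Pb couple has the higher reduction potential, so it is the cathode; Cd²⁺/Cd is oxidised at the anode.
E°cell = E°(cathode) − E°(anode) = (-0.10) − (-0.44) = +0.34 V.

+0.34 V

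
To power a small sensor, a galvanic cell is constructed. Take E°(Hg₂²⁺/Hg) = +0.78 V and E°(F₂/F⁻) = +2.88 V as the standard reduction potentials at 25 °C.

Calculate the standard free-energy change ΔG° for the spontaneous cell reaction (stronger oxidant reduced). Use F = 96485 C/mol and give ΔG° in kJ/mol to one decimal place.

F₂/F⁻ (E° = +2.88 V) is the cathode; Hg₂²⁺/Hg (E° = +0.78 V) is the anode, so E°cell = +2.10 V.
Balancing electrons gives n = 2 (lcm of 2 and 2).
ΔG° = −nFE° = −(2)(96485)(+2.10) = -405,237 J = -405.2 kJ/mol.

-405.2 kJ/mol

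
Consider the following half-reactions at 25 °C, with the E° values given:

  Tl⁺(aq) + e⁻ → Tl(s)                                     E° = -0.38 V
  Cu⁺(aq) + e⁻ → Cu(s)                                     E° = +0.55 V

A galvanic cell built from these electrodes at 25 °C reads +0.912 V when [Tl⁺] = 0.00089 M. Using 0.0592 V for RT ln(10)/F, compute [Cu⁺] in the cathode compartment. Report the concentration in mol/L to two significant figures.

0.00044 M

Cu⁺/Cu is the cathode, Tl⁺/Tl the anode: E°cell = +0.93 V, n = 1.
Overall reaction: Cu⁺(aq) + Tl(s) → Cu(s) + Tl⁺(aq); Q = [Tl⁺]^1/[Cu⁺]^1.
From E = E° − (0.0592/n) log Q: log Q = (E° − E)·n/0.0592 = (+0.93 − (+0.912))·1/0.0592 = 0.3041.
So 1·log[Cu⁺] = 1·log(0.00089) − log Q = -3.0506 − (0.3041) = -3.3547; [Cu⁺] = 10^(-3.3547) ≈ 0.00044 M.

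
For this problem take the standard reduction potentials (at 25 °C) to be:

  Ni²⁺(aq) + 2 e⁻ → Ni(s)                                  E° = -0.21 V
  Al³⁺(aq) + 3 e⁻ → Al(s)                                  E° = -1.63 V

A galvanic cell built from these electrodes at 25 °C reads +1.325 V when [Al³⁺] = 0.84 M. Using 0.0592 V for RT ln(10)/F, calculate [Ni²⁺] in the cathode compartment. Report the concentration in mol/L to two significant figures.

Ni²⁺/Ni is the cathode, Al³⁺/Al the anode: E°cell = +1.42 V, n = 6.
Overall reaction: 3 Ni²⁺(aq) + 2 Al(s) → 3 Ni(s) + 2 Al³⁺(aq); Q = [Al³⁺]^2/[Ni²⁺]^3.
From E = E° − (0.0592/n) log Q: log Q = (E° − E)·n/0.0592 = (+1.42 − (+1.325))·6/0.0592 = 9.6284.
So 3·log[Ni²⁺] = 2·log(0.84) − log Q = -0.1514 − (9.6284) = -9.7798; log[Ni²⁺] = -9.7798 / 3 = -3.2599; [Ni²⁺] = 10^(-3.2599) ≈ 0.00055 M.

0.00055 M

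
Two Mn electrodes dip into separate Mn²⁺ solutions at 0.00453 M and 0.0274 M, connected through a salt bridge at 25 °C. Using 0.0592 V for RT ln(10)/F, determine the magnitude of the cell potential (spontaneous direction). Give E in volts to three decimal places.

For a concentration cell E°cell = 0. The 0.0274 M side is the cathode (reduction is favoured where [Mn²⁺] is higher).
With n = 2, E = −(0.0592/2) log([Mn²⁺]ₐₙ/[Mn²⁺]꜀ₐₜ) = −(0.0592/2) log(0.00453/0.0274) = −(0.0592/2)(-0.782) = +0.023 V.

+0.023 V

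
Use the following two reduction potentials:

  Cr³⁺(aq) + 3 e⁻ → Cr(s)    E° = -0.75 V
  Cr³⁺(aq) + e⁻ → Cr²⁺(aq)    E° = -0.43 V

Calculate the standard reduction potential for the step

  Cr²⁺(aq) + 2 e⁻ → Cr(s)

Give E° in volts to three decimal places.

Sequential free energies add, so n₃E°₃ = n₁E°₁ + n₂E°₂.
With n₃ = 3, and the known step contributing 1×(-0.43) V, the unknown satisfies 2·E° = 3×(-0.75) − 1×(-0.43) = -1.820.
E° = -1.820 / 2 = -0.910 V.

-0.910 V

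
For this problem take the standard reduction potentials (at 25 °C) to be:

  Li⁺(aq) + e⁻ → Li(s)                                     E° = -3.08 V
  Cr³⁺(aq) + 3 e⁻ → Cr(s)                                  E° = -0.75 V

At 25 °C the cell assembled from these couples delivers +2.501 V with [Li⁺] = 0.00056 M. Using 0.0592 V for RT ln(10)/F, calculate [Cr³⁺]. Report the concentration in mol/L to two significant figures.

0.081 M

Cr³⁺/Cr is the cathode, Li⁺/Li the anode: E°cell = +2.33 V, n = 3.
Overall reaction: Cr³⁺(aq) + 3 Li(s) → Cr(s) + 3 Li⁺(aq); Q = [Li⁺]^3/[Cr³⁺]^1.
From E = E° − (0.0592/n) log Q: log Q = (E° − E)·n/0.0592 = (+2.33 − (+2.501))·3/0.0592 = -8.6655.
So 1·log[Cr³⁺] = 3·log(0.00056) − log Q = -9.7554 − (-8.6655) = -1.0899; [Cr³⁺] = 10^(-1.0899) ≈ 0.081 M.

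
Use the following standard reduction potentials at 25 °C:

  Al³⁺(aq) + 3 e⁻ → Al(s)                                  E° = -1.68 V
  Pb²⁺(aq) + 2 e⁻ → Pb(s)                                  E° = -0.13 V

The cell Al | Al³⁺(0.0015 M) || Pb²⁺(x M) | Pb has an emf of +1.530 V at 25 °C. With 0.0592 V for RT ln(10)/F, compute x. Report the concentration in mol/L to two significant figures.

Pb²⁺/Pb is the cathode, Al³⁺/Al the anode: E°cell = +1.55 V, n = 6.
Overall reaction: 3 Pb²⁺(aq) + 2 Al(s) → 3 Pb(s) + 2 Al³⁺(aq); Q = [Al³⁺]^2/[Pb²⁺]^3.
From E = E° − (0.0592/n) log Q: log Q = (E° − E)·n/0.0592 = (+1.55 − (+1.530))·6/0.0592 = 2.0270.
So 3·log[Pb²⁺] = 2·log(0.0015) − log Q = -5.6478 − (2.0270) = -7.6748; log[Pb²⁺] = -7.6748 / 3 = -2.5583; [Pb²⁺] = 10^(-2.5583) ≈ 0.0028 M.

0.0028 M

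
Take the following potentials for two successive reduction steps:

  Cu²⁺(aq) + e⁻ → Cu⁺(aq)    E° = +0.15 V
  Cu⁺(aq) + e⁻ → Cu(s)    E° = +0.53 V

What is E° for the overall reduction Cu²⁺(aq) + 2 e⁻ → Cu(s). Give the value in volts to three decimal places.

Standard free energies of sequential steps add: ΔG°₃ = ΔG°₁ + ΔG°₂, so n₃E°₃ = n₁E°₁ + n₂E°₂.
E°₃ = (1×+0.15 + 1×+0.53) / 2 = (+0.680) / 2 = +0.340 V.

+0.340 V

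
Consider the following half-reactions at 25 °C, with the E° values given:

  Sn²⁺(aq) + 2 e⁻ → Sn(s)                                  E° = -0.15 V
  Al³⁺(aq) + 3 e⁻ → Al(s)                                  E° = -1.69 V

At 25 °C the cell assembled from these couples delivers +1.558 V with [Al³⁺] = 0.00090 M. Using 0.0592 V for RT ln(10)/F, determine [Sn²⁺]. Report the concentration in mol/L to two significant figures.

0.038 M

Sn²⁺/Sn is the cathode, Al³⁺/Al the anode: E°cell = +1.54 V, n = 6.
Overall reaction: 3 Sn²⁺(aq) + 2 Al(s) → 3 Sn(s) + 2 Al³⁺(aq); Q = [Al³⁺]^2/[Sn²⁺]^3.
From E = E° − (0.0592/n) log Q: log Q = (E° − E)·n/0.0592 = (+1.54 − (+1.558))·6/0.0592 = -1.8243.
So 3·log[Sn²⁺] = 2·log(0.0009) − log Q = -6.0915 − (-1.8243) = -4.2672; log[Sn²⁺] = -4.2672 / 3 = -1.4224; [Sn²⁺] = 10^(-1.4224) ≈ 0.038 M.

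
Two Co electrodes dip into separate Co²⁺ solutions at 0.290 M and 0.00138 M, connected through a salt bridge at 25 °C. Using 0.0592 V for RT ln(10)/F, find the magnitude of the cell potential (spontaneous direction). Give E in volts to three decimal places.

For a concentration cell E°cell = 0. The 0.290 M side is the cathode (reduction is favoured where [Co²⁺] is higher).
With n = 2, E = −(0.0592/2) log([Co²⁺]ₐₙ/[Co²⁺]꜀ₐₜ) = −(0.0592/2) log(0.00138/0.29) = −(0.0592/2)(-2.323) = +0.069 V.

+0.069 V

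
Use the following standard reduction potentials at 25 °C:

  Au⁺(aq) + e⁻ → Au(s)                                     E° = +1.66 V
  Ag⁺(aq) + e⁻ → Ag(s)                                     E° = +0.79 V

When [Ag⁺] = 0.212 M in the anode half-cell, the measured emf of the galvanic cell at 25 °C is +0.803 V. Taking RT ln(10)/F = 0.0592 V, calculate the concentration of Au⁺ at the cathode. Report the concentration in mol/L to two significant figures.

Au⁺/Au is the cathode, Ag⁺/Ag the anode: E°cell = +0.87 V, n = 1.
Overall reaction: Au⁺(aq) + Ag(s) → Au(s) + Ag⁺(aq); Q = [Ag⁺]^1/[Au⁺]^1.
From E = E° − (0.0592/n) log Q: log Q = (E° − E)·n/0.0592 = (+0.87 − (+0.803))·1/0.0592 = 1.1318.
So 1·log[Au⁺] = 1·log(0.212) − log Q = -0.6737 − (1.1318) = -1.8055; [Au⁺] = 10^(-1.8055) ≈ 0.016 M.

0.016 M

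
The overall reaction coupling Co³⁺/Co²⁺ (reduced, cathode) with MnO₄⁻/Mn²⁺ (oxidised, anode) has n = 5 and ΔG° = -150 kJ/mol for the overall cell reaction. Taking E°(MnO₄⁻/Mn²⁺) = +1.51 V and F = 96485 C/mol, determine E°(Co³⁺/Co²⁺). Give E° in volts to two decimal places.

+1.82 V

E°cell = −ΔG°/(nF) = −(-150×10³)/((5)(96485)) = +0.311 V.
Since Co³⁺/Co²⁺ is the cathode and MnO₄⁻/Mn²⁺ the anode, E°cell = E°(Co³⁺/Co²⁺) − E°(MnO₄⁻/Mn²⁺).
So E°(Co³⁺/Co²⁺) = E°cell + E°(MnO₄⁻/Mn²⁺) = +0.311 + (+1.51) = +1.82 V.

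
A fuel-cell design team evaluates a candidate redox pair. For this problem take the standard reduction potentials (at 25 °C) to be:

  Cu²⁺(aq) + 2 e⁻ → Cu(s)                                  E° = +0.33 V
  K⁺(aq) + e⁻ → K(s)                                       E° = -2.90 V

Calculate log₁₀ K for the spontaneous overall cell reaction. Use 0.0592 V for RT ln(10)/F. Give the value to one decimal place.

109.1

Cathode: Cu²⁺/Cu; anode: K⁺/K. E°cell = +3.23 V, n = 2.
log K = nE°cell / 0.0592 = (2)(+3.23) / 0.0592 = 109.1.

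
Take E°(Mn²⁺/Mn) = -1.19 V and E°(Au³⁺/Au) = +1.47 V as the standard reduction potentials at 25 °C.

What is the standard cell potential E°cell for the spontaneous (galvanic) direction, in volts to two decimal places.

+2.66 V

The Au³⁺/Au couple has the higher reduction potential, so it is the cathode; Mn²⁺/Mn is oxidised at the anode.
E°cell = E°(cathode) − E°(anode) = (+1.47) − (-1.19) = +2.66 V.
Since E°cell > 0, the reaction is spontaneous under standard conditions.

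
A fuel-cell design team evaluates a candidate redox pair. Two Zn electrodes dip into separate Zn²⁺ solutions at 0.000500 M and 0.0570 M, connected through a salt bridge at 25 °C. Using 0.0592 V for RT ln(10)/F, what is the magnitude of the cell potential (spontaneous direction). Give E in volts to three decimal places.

+0.061 V

For a concentration cell E°cell = 0. The 0.0570 M side is the cathode (reduction is favoured where [Zn²⁺] is higher).
With n = 2, E = −(0.0592/2) log([Zn²⁺]ₐₙ/[Zn²⁺]꜀ₐₜ) = −(0.0592/2) log(0.0005/0.057) = −(0.0592/2)(-2.057) = +0.061 V.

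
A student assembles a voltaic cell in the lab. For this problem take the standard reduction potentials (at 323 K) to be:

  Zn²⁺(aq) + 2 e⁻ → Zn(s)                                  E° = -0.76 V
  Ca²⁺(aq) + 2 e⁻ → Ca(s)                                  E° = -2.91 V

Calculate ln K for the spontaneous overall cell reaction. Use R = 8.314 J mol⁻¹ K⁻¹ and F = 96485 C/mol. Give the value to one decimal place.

Cathode: Zn²⁺/Zn; anode: Ca²⁺/Ca. E°cell = (-0.76) − (-2.91) = +2.15 V, with n = 2.
ΔG° = −nFE° = −RT ln K, so ln K = nFE°/(RT) = (2)(96485)(+2.15) / ((8.314)(323)) = 154.495.

154.5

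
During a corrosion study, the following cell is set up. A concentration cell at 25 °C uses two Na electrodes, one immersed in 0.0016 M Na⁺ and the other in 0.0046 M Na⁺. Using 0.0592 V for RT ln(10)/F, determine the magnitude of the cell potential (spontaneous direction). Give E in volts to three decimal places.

For a concentration cell E°cell = 0. The 0.0046 M side is the cathode (reduction is favoured where [Na⁺] is higher).
With n = 1, E = −(0.0592/1) log([Na⁺]ₐₙ/[Na⁺]꜀ₐₜ) = −(0.0592/1) log(0.0016/0.0046) = −(0.0592/1)(-0.459) = +0.027 V.

+0.027 V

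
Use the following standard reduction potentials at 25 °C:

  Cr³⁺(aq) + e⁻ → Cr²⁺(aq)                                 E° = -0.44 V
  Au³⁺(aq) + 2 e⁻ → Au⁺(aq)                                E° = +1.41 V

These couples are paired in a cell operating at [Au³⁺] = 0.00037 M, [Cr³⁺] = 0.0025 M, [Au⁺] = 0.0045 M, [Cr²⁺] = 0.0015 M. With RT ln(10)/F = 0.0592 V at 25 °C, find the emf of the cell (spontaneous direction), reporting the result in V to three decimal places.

+1.805 V

Au³⁺/Au⁺ is the cathode (higher E°), Cr³⁺/Cr²⁺ the anode: E°cell = +1.41 − (-0.44) = +1.85 V, n = 2.
Overall: Au³⁺(aq) + 2 Cr²⁺(aq) → Au⁺(aq) + 2 Cr³⁺(aq)
Q = [Au⁺]·[Cr³⁺]^2 / ([Au³⁺]·[Cr²⁺]^2); log Q = 1.529.
E = E° − (0.0592/n) log Q = +1.85 − (0.0592/2)(1.529) = +1.805 V.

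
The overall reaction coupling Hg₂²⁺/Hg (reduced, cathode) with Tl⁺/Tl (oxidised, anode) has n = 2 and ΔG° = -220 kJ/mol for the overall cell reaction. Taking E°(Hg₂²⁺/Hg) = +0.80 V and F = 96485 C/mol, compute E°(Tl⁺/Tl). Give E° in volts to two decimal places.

E°cell = −ΔG°/(nF) = −(-220×10³)/((2)(96485)) = +1.140 V.
Since Hg₂²⁺/Hg is the cathode and Tl⁺/Tl the anode, E°cell = E°(Hg₂²⁺/Hg) − E°(Tl⁺/Tl).
So E°(Tl⁺/Tl) = E°(Hg₂²⁺/Hg) − E°cell = (+0.80) − (+1.140) = -0.34 V.

-0.34 V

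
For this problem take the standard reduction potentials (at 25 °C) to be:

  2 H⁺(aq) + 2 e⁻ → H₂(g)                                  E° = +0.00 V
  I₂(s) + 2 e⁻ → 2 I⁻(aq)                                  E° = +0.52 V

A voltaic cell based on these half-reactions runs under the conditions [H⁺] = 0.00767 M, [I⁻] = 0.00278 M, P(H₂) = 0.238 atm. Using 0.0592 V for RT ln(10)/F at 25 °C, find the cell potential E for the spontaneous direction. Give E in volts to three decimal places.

+0.778 V

I₂/I⁻ is the cathode (higher E°), H⁺/H₂ the anode: E°cell = +0.52 − (+0.00) = +0.52 V, n = 2.
Overall: I₂(s) + H₂(g) → 2 I⁻(aq) + 2 H⁺(aq)
Q = [I⁻]^2·[H⁺]^2 / (P(H₂)); log Q = -8.719.
E = E° − (0.0592/n) log Q = +0.52 − (0.0592/2)(-8.719) = +0.778 V.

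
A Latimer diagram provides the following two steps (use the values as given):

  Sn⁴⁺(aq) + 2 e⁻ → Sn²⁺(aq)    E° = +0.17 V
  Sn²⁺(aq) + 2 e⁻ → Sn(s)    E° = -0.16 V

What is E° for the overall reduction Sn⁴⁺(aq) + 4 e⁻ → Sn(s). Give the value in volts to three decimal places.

+0.005 V

Standard free energies of sequential steps add: ΔG°₃ = ΔG°₁ + ΔG°₂, so n₃E°₃ = n₁E°₁ + n₂E°₂.
E°₃ = (2×+0.17 + 2×-0.16) / 4 = (+0.020) / 4 = +0.005 V.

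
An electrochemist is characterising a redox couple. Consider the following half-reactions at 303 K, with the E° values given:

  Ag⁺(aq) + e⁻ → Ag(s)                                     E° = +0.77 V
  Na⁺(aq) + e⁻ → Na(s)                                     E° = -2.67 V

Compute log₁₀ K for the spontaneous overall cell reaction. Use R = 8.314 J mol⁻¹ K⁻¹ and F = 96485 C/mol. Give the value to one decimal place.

Cathode: Ag⁺/Ag; anode: Na⁺/Na. E°cell = (+0.77) − (-2.67) = +3.44 V, with n = 1.
ΔG° = −nFE° = −RT ln K, so ln K = nFE°/(RT) = (1)(96485)(+3.44) / ((8.314)(303)) = 131.755.
log₁₀ K = 131.755 / ln 10 = 57.2.

57.2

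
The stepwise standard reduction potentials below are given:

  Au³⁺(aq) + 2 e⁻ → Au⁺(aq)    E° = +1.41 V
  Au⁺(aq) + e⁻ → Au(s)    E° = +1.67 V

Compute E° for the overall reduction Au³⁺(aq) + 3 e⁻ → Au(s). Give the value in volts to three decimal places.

Adding the free-energy changes (−nFE°) of the two steps gives −n₃FE°₃ = −n₁FE°₁ − n₂FE°₂.
E°₃ = (2×+1.41 + 1×+1.67) / 3 = (+4.490) / 3 = +1.497 V.

+1.497 V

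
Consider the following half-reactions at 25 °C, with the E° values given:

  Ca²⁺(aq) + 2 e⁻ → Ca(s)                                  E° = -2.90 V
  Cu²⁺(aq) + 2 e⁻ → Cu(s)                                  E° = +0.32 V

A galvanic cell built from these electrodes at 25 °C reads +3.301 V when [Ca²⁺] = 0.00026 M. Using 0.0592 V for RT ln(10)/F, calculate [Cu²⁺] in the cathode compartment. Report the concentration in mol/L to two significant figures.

0.14 M

Cu²⁺/Cu is the cathode, Ca²⁺/Ca the anode: E°cell = +3.22 V, n = 2.
Overall reaction: Cu²⁺(aq) + Ca(s) → Cu(s) + Ca²⁺(aq); Q = [Ca²⁺]^1/[Cu²⁺]^1.
From E = E° − (0.0592/n) log Q: log Q = (E° − E)·n/0.0592 = (+3.22 − (+3.301))·2/0.0592 = -2.7365.
So 1·log[Cu²⁺] = 1·log(0.00026) − log Q = -3.5850 − (-2.7365) = -0.8485; [Cu²⁺] = 10^(-0.8485) ≈ 0.14 M.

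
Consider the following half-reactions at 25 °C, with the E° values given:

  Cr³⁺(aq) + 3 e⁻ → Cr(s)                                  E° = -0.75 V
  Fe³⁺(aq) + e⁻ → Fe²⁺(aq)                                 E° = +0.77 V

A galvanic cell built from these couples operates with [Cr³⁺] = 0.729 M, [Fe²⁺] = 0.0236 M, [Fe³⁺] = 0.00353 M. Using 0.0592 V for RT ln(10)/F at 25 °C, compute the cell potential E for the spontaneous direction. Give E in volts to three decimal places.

+1.474 V

Fe³⁺/Fe²⁺ is the cathode (higher E°), Cr³⁺/Cr the anode: E°cell = +0.77 − (-0.75) = +1.52 V, n = 3.
Overall: 3 Fe³⁺(aq) + Cr(s) → 3 Fe²⁺(aq) + Cr³⁺(aq)
Q = [Fe²⁺]^3·[Cr³⁺] / ([Fe³⁺]^3); log Q = 2.338.
E = E° − (0.0592/n) log Q = +1.52 − (0.0592/3)(2.338) = +1.474 V.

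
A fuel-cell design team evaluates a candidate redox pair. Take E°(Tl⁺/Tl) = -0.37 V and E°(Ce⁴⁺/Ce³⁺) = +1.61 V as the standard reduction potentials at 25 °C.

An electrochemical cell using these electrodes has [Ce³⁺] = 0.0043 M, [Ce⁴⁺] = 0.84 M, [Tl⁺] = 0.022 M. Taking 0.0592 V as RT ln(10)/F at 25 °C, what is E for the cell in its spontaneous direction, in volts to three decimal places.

Ce⁴⁺/Ce³⁺ is the cathode (higher E°), Tl⁺/Tl the anode: E°cell = +1.61 − (-0.37) = +1.98 V, n = 1.
Overall: Ce⁴⁺(aq) + Tl(s) → Ce³⁺(aq) + Tl⁺(aq)
Q = [Ce³⁺]·[Tl⁺] / ([Ce⁴⁺]); log Q = -3.948.
E = E° − (0.0592/n) log Q = +1.98 − (0.0592/1)(-3.948) = +2.214 V.

+2.214 V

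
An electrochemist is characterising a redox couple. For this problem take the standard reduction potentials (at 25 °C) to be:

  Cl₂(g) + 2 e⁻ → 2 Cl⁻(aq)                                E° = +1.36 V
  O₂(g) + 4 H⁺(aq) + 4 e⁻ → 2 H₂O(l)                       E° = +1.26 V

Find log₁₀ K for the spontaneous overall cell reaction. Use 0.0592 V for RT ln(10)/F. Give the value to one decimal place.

Cathode: Cl₂/Cl⁻; anode: O₂/H₂O. E°cell = +0.10 V, n = 4.
log K = nE°cell / 0.0592 = (4)(+0.10) / 0.0592 = 6.8.

6.8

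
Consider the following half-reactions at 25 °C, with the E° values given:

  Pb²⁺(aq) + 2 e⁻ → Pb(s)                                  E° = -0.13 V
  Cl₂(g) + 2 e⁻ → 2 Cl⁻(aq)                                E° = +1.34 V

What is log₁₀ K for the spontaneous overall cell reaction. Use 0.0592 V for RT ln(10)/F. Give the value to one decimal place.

Cathode: Cl₂/Cl⁻; anode: Pb²⁺/Pb. E°cell = +1.47 V, n = 2.
log K = nE°cell / 0.0592 = (2)(+1.47) / 0.0592 = 49.7.

49.7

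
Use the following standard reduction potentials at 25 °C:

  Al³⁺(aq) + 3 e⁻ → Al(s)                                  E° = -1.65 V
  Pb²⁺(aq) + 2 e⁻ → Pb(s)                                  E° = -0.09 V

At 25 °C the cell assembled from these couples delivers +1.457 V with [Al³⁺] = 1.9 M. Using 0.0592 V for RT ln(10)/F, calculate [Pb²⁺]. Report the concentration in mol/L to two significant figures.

0.00051 M

Pb²⁺/Pb is the cathode, Al³⁺/Al the anode: E°cell = +1.56 V, n = 6.
Overall reaction: 3 Pb²⁺(aq) + 2 Al(s) → 3 Pb(s) + 2 Al³⁺(aq); Q = [Al³⁺]^2/[Pb²⁺]^3.
From E = E° − (0.0592/n) log Q: log Q = (E° − E)·n/0.0592 = (+1.56 − (+1.457))·6/0.0592 = 10.4392.
So 3·log[Pb²⁺] = 2·log(1.9) − log Q = 0.5575 − (10.4392) = -9.8817; log[Pb²⁺] = -9.8817 / 3 = -3.2939; [Pb²⁺] = 10^(-3.2939) ≈ 0.00051 M.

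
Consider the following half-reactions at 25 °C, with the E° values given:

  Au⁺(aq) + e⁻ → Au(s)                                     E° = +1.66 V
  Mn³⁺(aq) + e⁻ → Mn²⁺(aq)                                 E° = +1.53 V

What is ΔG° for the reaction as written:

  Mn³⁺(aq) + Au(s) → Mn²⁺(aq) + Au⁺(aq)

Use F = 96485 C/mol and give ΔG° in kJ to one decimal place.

As written, Mn³⁺/Mn²⁺ is reduced (cathode) and Au⁺/Au is oxidised (anode), so E°cell = (+1.53) − (+1.66) = -0.13 V.
Balancing electrons gives n = 1.
ΔG° = −nFE° = −(1)(96485)(-0.13) = 12,543 J = +12.5 kJ.

+12.5 kJ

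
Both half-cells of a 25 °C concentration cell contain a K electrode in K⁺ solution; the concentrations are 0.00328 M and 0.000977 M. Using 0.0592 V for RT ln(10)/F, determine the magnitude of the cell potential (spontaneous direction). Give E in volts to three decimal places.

+0.031 V

For a concentration cell E°cell = 0. The 0.00328 M side is the cathode (reduction is favoured where [K⁺] is higher).
With n = 1, E = −(0.0592/1) log([K⁺]ₐₙ/[K⁺]꜀ₐₜ) = −(0.0592/1) log(0.000977/0.00328) = −(0.0592/1)(-0.526) = +0.031 V.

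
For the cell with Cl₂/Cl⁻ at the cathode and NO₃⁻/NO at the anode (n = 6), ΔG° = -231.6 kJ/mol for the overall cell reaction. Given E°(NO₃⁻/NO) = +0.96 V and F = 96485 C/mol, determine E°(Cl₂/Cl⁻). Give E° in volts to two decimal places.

E°cell = −ΔG°/(nF) = −(-231.6×10³)/((6)(96485)) = +0.400 V.
Since Cl₂/Cl⁻ is the cathode and NO₃⁻/NO the anode, E°cell = E°(Cl₂/Cl⁻) − E°(NO₃⁻/NO).
So E°(Cl₂/Cl⁻) = E°cell + E°(NO₃⁻/NO) = +0.400 + (+0.96) = +1.36 V.

+1.36 V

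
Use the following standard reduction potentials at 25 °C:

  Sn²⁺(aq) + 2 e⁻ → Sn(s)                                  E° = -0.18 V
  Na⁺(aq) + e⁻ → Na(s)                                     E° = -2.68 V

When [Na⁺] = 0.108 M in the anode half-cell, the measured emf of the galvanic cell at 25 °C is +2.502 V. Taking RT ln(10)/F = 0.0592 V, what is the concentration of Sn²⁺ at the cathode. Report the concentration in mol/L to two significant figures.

0.014 M

Sn²⁺/Sn is the cathode, Na⁺/Na the anode: E°cell = +2.50 V, n = 2.
Overall reaction: Sn²⁺(aq) + 2 Na(s) → Sn(s) + 2 Na⁺(aq); Q = [Na⁺]^2/[Sn²⁺]^1.
From E = E° − (0.0592/n) log Q: log Q = (E° − E)·n/0.0592 = (+2.50 − (+2.502))·2/0.0592 = -0.0676.
So 1·log[Sn²⁺] = 2·log(0.108) − log Q = -1.9332 − (-0.0676) = -1.8656; [Sn²⁺] = 10^(-1.8656) ≈ 0.014 M.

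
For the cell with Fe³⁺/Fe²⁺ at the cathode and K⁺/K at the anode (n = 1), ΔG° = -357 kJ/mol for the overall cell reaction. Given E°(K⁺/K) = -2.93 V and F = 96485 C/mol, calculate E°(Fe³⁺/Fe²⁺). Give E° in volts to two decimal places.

E°cell = −ΔG°/(nF) = −(-357×10³)/((1)(96485)) = +3.700 V.
Since Fe³⁺/Fe²⁺ is the cathode and K⁺/K the anode, E°cell = E°(Fe³⁺/Fe²⁺) − E°(K⁺/K).
So E°(Fe³⁺/Fe²⁺) = E°cell + E°(K⁺/K) = +3.700 + (-2.93) = +0.77 V.

+0.77 V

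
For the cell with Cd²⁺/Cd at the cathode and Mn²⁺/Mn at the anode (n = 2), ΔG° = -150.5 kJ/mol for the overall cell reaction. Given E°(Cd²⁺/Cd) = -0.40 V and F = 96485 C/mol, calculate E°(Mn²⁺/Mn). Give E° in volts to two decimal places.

-1.18 V

E°cell = −ΔG°/(nF) = −(-150.5×10³)/((2)(96485)) = +0.780 V.
Since Cd²⁺/Cd is the cathode and Mn²⁺/Mn the anode, E°cell = E°(Cd²⁺/Cd) − E°(Mn²⁺/Mn).
So E°(Mn²⁺/Mn) = E°(Cd²⁺/Cd) − E°cell = (-0.40) − (+0.780) = -1.18 V.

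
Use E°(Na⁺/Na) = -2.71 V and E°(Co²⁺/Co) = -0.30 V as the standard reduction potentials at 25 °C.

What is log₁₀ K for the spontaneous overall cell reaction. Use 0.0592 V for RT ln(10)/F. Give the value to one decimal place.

Cathode: Co²⁺/Co; anode: Na⁺/Na. E°cell = +2.41 V, n = 2.
log K = nE°cell / 0.0592 = (2)(+2.41) / 0.0592 = 81.4.

81.4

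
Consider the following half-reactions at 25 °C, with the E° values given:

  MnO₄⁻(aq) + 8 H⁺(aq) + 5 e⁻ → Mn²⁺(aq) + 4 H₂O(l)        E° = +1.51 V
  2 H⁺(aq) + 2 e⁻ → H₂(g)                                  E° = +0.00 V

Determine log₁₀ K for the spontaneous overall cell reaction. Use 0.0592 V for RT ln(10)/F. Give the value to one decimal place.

Cathode: MnO₄⁻/Mn²⁺; anode: H⁺/H₂. E°cell = +1.51 V, n = 10.
log K = nE°cell / 0.0592 = (10)(+1.51) / 0.0592 = 255.1.

255.1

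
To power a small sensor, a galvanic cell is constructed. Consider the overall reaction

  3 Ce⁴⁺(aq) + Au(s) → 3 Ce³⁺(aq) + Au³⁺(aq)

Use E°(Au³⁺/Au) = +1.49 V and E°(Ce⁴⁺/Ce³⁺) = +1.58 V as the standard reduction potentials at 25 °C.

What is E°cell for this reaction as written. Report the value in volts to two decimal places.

+0.09 V

The Ce⁴⁺/Ce³⁺ couple has the higher reduction potential, so it is the cathode; Au³⁺/Au is oxidised at the anode.
E°cell = E°(cathode) − E°(anode) = (+1.58) − (+1.49) = +0.09 V.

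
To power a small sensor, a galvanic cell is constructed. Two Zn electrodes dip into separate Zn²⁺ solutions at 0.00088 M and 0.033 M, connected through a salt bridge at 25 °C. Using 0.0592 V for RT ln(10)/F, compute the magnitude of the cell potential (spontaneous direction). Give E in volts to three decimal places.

+0.047 V

For a concentration cell E°cell = 0. The 0.033 M side is the cathode (reduction is favoured where [Zn²⁺] is higher).
With n = 2, E = −(0.0592/2) log([Zn²⁺]ₐₙ/[Zn²⁺]꜀ₐₜ) = −(0.0592/2) log(0.00088/0.033) = −(0.0592/2)(-1.574) = +0.047 V.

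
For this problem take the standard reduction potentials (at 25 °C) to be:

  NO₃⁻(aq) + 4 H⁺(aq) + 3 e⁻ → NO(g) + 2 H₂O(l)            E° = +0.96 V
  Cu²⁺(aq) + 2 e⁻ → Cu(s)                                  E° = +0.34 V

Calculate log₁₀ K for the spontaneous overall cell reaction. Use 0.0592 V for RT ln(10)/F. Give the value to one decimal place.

Cathode: NO₃⁻/NO; anode: Cu²⁺/Cu. E°cell = +0.62 V, n = 6.
log K = nE°cell / 0.0592 = (6)(+0.62) / 0.0592 = 62.8.

62.8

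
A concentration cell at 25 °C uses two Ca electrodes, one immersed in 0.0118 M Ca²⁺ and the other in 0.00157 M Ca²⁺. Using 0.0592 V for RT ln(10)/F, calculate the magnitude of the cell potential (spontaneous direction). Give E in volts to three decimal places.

+0.026 V

For a concentration cell E°cell = 0. The 0.0118 M side is the cathode (reduction is favoured where [Ca²⁺] is higher).
With n = 2, E = −(0.0592/2) log([Ca²⁺]ₐₙ/[Ca²⁺]꜀ₐₜ) = −(0.0592/2) log(0.00157/0.0118) = −(0.0592/2)(-0.876) = +0.026 V.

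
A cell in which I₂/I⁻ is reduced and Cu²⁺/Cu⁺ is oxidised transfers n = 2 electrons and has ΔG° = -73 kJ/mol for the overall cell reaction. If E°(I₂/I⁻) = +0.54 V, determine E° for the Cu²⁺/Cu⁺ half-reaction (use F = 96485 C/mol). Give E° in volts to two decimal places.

E°cell = −ΔG°/(nF) = −(-73×10³)/((2)(96485)) = +0.378 V.
Since I₂/I⁻ is the cathode and Cu²⁺/Cu⁺ the anode, E°cell = E°(I₂/I⁻) − E°(Cu²⁺/Cu⁺).
So E°(Cu²⁺/Cu⁺) = E°(I₂/I⁻) − E°cell = (+0.54) − (+0.378) = +0.16 V.

+0.16 V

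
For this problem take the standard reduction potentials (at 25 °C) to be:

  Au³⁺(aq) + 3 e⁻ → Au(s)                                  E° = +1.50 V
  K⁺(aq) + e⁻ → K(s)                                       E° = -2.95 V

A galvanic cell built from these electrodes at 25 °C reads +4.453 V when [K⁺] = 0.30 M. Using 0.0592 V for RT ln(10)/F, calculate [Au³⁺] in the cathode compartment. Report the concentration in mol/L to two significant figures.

0.038 M

Au³⁺/Au is the cathode, K⁺/K the anode: E°cell = +4.45 V, n = 3.
Overall reaction: Au³⁺(aq) + 3 K(s) → Au(s) + 3 K⁺(aq); Q = [K⁺]^3/[Au³⁺]^1.
From E = E° − (0.0592/n) log Q: log Q = (E° − E)·n/0.0592 = (+4.45 − (+4.453))·3/0.0592 = -0.1520.
So 1·log[Au³⁺] = 3·log(0.3) − log Q = -1.5686 − (-0.1520) = -1.4166; [Au³⁺] = 10^(-1.4166) ≈ 0.038 M.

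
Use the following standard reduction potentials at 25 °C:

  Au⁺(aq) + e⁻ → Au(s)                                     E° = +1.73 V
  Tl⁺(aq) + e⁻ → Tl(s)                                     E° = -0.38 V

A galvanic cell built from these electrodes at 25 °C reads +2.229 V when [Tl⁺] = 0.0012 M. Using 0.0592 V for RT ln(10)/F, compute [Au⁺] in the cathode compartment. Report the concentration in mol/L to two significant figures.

0.12 M

Au⁺/Au is the cathode, Tl⁺/Tl the anode: E°cell = +2.11 V, n = 1.
Overall reaction: Au⁺(aq) + Tl(s) → Au(s) + Tl⁺(aq); Q = [Tl⁺]^1/[Au⁺]^1.
From E = E° − (0.0592/n) log Q: log Q = (E° − E)·n/0.0592 = (+2.11 − (+2.229))·1/0.0592 = -2.0101.
So 1·log[Au⁺] = 1·log(0.0012) − log Q = -2.9208 − (-2.0101) = -0.9107; [Au⁺] = 10^(-0.9107) ≈ 0.12 M.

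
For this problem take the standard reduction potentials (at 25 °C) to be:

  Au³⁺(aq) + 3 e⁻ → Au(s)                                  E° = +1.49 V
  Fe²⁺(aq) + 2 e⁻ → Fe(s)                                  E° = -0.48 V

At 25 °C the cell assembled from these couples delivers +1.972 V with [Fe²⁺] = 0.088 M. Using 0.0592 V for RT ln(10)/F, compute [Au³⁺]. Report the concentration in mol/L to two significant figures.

Au³⁺/Au is the cathode, Fe²⁺/Fe the anode: E°cell = +1.97 V, n = 6.
Overall reaction: 2 Au³⁺(aq) + 3 Fe(s) → 2 Au(s) + 3 Fe²⁺(aq); Q = [Fe²⁺]^3/[Au³⁺]^2.
From E = E° − (0.0592/n) log Q: log Q = (E° − E)·n/0.0592 = (+1.97 − (+1.972))·6/0.0592 = -0.2027.
So 2·log[Au³⁺] = 3·log(0.088) − log Q = -3.1666 − (-0.2027) = -2.9639; log[Au³⁺] = -2.9639 / 2 = -1.4820; [Au³⁺] = 10^(-1.4820) ≈ 0.033 M.

0.033 M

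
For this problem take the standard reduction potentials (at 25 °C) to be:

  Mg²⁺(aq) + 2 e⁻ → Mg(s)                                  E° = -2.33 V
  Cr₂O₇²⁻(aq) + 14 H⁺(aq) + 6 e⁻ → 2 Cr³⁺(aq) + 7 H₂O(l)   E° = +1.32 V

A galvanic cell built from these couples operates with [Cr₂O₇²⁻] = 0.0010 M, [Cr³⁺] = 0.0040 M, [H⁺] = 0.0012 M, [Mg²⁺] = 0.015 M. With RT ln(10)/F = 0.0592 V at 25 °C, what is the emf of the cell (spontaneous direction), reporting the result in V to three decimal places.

+3.318 V

Cr₂O₇²⁻/Cr³⁺ is the cathode (higher E°), Mg²⁺/Mg the anode: E°cell = +1.32 − (-2.33) = +3.65 V, n = 6.
Overall: Cr₂O₇²⁻(aq) + 14 H⁺(aq) + 3 Mg(s) → 2 Cr³⁺(aq) + 7 H₂O(l) + 3 Mg²⁺(aq)
Q = [Cr³⁺]^2·[Mg²⁺]^3 / ([Cr₂O₇²⁻]·[H⁺]^14); log Q = 33.624.
E = E° − (0.0592/n) log Q = +3.65 − (0.0592/6)(33.624) = +3.318 V.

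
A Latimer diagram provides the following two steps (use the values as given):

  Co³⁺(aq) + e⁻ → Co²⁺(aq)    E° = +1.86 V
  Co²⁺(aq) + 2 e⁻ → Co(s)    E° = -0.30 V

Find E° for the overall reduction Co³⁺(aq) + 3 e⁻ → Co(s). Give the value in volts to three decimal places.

+0.420 V

Standard free energies of sequential steps add: ΔG°₃ = ΔG°₁ + ΔG°₂, so n₃E°₃ = n₁E°₁ + n₂E°₂.
E°₃ = (1×+1.86 + 2×-0.30) / 3 = (+1.260) / 3 = +0.420 V.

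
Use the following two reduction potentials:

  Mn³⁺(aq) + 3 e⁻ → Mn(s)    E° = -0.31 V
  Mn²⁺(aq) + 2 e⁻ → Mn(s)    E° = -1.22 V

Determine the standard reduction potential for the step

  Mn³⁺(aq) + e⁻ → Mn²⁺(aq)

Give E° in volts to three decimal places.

Sequential free energies add, so n₃E°₃ = n₁E°₁ + n₂E°₂.
With n₃ = 3, and the known step contributing 2×(-1.22) V, the unknown satisfies 1·E° = 3×(-0.31) − 2×(-1.22) = +1.510.
E° = +1.510 / 1 = +1.510 V.

+1.510 V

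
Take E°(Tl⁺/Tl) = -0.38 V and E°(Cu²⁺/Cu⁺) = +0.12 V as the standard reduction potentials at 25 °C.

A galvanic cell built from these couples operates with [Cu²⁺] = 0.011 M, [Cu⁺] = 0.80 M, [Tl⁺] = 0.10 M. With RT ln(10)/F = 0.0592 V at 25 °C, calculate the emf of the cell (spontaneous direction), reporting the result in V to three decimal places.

Cu²⁺/Cu⁺ is the cathode (higher E°), Tl⁺/Tl the anode: E°cell = +0.12 − (-0.38) = +0.50 V, n = 1.
Overall: Cu²⁺(aq) + Tl(s) → Cu⁺(aq) + Tl⁺(aq)
Q = [Cu⁺]·[Tl⁺] / ([Cu²⁺]); log Q = 0.862.
E = E° − (0.0592/n) log Q = +0.50 − (0.0592/1)(0.862) = +0.449 V.

+0.449 V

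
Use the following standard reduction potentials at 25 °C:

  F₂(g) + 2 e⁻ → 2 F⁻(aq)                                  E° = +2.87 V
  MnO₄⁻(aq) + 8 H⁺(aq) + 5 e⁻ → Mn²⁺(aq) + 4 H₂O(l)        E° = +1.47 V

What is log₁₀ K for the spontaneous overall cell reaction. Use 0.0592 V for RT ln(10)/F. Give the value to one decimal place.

236.5

Cathode: F₂/F⁻; anode: MnO₄⁻/Mn²⁺. E°cell = +1.40 V, n = 10.
log K = nE°cell / 0.0592 = (10)(+1.40) / 0.0592 = 236.5.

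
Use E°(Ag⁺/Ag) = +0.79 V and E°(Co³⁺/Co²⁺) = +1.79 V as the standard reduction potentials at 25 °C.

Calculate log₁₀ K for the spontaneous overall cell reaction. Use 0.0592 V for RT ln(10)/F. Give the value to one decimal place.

16.9

Cathode: Co³⁺/Co²⁺; anode: Ag⁺/Ag. E°cell = +1.00 V, n = 1.
log K = nE°cell / 0.0592 = (1)(+1.00) / 0.0592 = 16.9.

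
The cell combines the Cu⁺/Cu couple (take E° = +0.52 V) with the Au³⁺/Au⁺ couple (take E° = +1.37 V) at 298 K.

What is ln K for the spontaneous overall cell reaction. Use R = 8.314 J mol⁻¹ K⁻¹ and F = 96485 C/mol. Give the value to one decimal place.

66.2

Cathode: Au³⁺/Au⁺; anode: Cu⁺/Cu. E°cell = (+1.37) − (+0.52) = +0.85 V, with n = 2.
ΔG° = −nFE° = −RT ln K, so ln K = nFE°/(RT) = (2)(96485)(+0.85) / ((8.314)(298)) = 66.204.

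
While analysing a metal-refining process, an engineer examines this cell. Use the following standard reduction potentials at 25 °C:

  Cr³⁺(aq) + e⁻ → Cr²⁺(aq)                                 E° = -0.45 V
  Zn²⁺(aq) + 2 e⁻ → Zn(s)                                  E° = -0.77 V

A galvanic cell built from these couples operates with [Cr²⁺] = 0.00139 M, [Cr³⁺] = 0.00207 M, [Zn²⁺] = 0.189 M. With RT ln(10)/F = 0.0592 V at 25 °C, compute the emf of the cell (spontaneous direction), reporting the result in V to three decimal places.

Cr³⁺/Cr²⁺ is the cathode (higher E°), Zn²⁺/Zn the anode: E°cell = -0.45 − (-0.77) = +0.32 V, n = 2.
Overall: 2 Cr³⁺(aq) + Zn(s) → 2 Cr²⁺(aq) + Zn²⁺(aq)
Q = [Cr²⁺]^2·[Zn²⁺] / ([Cr³⁺]^2); log Q = -1.069.
E = E° − (0.0592/n) log Q = +0.32 − (0.0592/2)(-1.069) = +0.352 V.

+0.352 V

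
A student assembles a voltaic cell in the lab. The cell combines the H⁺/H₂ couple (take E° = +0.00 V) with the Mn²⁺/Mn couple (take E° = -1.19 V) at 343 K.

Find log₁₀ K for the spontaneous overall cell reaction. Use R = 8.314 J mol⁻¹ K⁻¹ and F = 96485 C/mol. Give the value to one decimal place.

Cathode: H⁺/H₂; anode: Mn²⁺/Mn. E°cell = (+0.00) − (-1.19) = +1.19 V, with n = 2.
ΔG° = −nFE° = −RT ln K, so ln K = nFE°/(RT) = (2)(96485)(+1.19) / ((8.314)(343)) = 80.525.
log₁₀ K = 80.525 / ln 10 = 35.0.

35.0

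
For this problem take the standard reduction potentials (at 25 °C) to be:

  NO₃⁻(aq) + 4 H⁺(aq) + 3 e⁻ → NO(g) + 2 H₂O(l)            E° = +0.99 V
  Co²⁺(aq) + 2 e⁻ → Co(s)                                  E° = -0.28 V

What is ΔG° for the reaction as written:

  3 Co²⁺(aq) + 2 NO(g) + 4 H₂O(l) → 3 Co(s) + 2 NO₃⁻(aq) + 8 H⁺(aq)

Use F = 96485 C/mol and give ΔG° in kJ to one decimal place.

+735.2 kJ

As written, Co²⁺/Co is reduced (cathode) and NO₃⁻/NO is oxidised (anode), so E°cell = (-0.28) − (+0.99) = -1.27 V.
Balancing electrons gives n = 6.
ΔG° = −nFE° = −(6)(96485)(-1.27) = 735,216 J = +735.2 kJ.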